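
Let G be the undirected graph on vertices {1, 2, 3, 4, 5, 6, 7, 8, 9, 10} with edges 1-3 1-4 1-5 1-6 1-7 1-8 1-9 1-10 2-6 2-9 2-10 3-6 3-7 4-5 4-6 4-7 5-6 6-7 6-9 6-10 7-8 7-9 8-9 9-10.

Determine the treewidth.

3

A width-3 tree decomposition is:
Bags: B1 = {1, 6, 7, 9}  B2 = {1, 6, 9, 10}  B3 = {1, 7, 8, 9}  B4 = {1, 4, 6, 7}  B5 = {1, 3, 6, 7}  B6 = {1, 4, 5, 6}  B7 = {2, 6, 9, 10}
Tree: B1–B2, B1–B3, B1–B4, B4–B5, B4–B6, B2–B7
Every bag has size at most 4, so the width is 4 − 1 = 3 and tw(G) ≤ 3. Conversely, {1, 7, 8, 9} is a clique of size 4, and the vertices of any clique must share a bag in every tree decomposition; so some bag has ≥ 4 vertices and tw(G) ≥ 3. Therefore the treewidth is 3.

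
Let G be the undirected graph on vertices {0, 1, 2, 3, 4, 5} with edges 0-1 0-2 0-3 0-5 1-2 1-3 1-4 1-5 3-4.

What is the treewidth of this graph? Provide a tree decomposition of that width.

Each bag holds 3 vertices, so the decomposition has width 2, which upper-bounds the treewidth. On the other hand G contains the 3-clique {0, 1, 2}. A clique must lie in a single bag of any decomposition, so no decomposition can have width below 2. Hence tw(G) = 2 exactly.

Treewidth 2.
One optimal decomposition is:
Bags: B1 = {0, 1, 5}  B2 = {0, 1, 3}  B3 = {0, 1, 2}  B4 = {1, 3, 4}
Tree: B1–B2, B1–B3, B2–B4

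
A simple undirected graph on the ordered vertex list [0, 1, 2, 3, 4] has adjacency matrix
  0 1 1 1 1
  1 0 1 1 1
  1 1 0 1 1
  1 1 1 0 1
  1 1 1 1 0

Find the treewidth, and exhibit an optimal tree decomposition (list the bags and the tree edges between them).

Treewidth 4.
One optimal decomposition is:
Bags: B1 = {0, 1, 2, 3, 4}
Tree: (single bag)

A single bag containing all 5 vertices is trivially a valid decomposition of width 4. On the other hand G contains the 5-clique {0, 1, 2, 3, 4}. A clique must lie in a single bag of any decomposition, so no decomposition can have width below 4. Combining the bounds, tw(G) = 4.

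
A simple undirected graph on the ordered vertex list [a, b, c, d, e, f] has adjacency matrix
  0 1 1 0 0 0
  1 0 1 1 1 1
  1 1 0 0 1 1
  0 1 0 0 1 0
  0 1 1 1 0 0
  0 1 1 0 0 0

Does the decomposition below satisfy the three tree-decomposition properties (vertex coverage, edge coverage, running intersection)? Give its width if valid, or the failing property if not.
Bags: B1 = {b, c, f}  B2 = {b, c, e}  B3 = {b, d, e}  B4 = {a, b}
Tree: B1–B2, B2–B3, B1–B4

A tree decomposition must satisfy three properties: every vertex lies in some bag; for every edge, both endpoints lie together in some bag; and for every vertex, the bags containing it form a connected subtree. Here edge (c,a) lies in no bag, so the decomposition is invalid.

No — edge (c,a) lies in no bag.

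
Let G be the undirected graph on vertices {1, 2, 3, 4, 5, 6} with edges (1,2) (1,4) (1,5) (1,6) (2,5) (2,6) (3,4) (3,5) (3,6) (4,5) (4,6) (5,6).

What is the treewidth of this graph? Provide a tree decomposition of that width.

The largest bag has 4 vertices, giving width 3; this decomposition certifies tw(G) ≤ 3. On the other hand G contains the 4-clique {1, 2, 5, 6}. A clique must lie in a single bag of any decomposition, so no decomposition can have width below 3. Hence tw(G) = 3 exactly.

Treewidth 3.
One optimal decomposition is:
Bags: B1 = {3, 4, 5, 6}  B2 = {1, 4, 5, 6}  B3 = {1, 2, 5, 6}
Tree: B1–B2, B2–B3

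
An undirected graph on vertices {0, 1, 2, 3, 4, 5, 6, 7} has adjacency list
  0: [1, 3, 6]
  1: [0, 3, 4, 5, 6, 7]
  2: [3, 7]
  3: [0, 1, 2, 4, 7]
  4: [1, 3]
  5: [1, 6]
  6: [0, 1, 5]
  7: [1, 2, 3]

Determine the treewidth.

A width-2 tree decomposition is:
Bags: B1 = {0, 1, 3}  B2 = {1, 3, 7}  B3 = {1, 3, 4}  B4 = {0, 1, 6}  B5 = {1, 5, 6}  B6 = {2, 3, 7}
Tree: B1–B2, B2–B3, B1–B4, B4–B5, B2–B6
The largest bag has 3 vertices, giving width 2; this decomposition certifies tw(G) ≤ 2. For the lower bound, the 3 vertices {0, 1, 3} are pairwise adjacent, and any tree decomposition puts a clique entirely inside one bag — forcing width ≥ 2. Combining the bounds, tw(G) = 2.

2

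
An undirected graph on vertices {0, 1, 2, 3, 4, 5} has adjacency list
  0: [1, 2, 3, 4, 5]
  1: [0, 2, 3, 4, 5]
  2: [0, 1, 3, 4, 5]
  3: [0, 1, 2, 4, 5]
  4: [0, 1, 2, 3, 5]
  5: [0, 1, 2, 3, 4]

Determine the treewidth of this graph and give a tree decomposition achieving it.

A single bag containing all 6 vertices is trivially a valid decomposition of width 5. On the other hand G contains the 6-clique {0, 1, 2, 3, 4, 5}. A clique must lie in a single bag of any decomposition, so no decomposition can have width below 5. The upper and lower bounds meet at 5, so that is the treewidth.

Treewidth 5.
Bags: B1 = {0, 1, 2, 3, 4, 5}
Tree: (single bag)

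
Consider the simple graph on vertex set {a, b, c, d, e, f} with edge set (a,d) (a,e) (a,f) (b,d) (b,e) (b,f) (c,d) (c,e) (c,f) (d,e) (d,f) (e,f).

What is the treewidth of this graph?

3

A width-3 tree decomposition is:
Bags: B1 = {a, d, e, f}  B2 = {b, d, e, f}  B3 = {c, d, e, f}
Tree: B1–B2, B2–B3
The largest bag has 4 vertices, giving width 3; this decomposition certifies tw(G) ≤ 3. Conversely, {c, d, e, f} is a clique of size 4, and the vertices of any clique must share a bag in every tree decomposition; so some bag has ≥ 4 vertices and tw(G) ≥ 3. Therefore the treewidth is 3.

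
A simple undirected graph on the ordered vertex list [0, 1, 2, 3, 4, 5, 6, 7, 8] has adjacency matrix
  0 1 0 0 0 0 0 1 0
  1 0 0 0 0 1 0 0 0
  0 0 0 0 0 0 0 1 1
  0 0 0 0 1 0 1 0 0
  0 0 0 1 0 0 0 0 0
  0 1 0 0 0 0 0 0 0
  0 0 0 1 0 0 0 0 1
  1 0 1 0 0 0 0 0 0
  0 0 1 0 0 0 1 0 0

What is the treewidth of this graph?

1

A width-1 tree decomposition is:
Bags: B1 = {3, 4}  B2 = {3, 6}  B3 = {6, 8}  B4 = {2, 8}  B5 = {2, 7}  B6 = {0, 7}  B7 = {0, 1}  B8 = {1, 5}
Tree: B1–B2, B2–B3, B3–B4, B4–B5, B5–B6, B6–B7, B7–B8
The largest bag has 2 vertices, giving width 1; this decomposition certifies tw(G) ≤ 1. Any graph with an edge has treewidth ≥ 1, and G has the edge 4–3. Hence tw(G) = 1 exactly.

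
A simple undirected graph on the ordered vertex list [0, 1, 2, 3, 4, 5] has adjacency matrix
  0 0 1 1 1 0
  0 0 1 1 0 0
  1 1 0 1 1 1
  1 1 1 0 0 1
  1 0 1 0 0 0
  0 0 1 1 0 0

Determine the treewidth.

2

A width-2 tree decomposition is:
Bags: B1 = {0, 2, 3}  B2 = {1, 2, 3}  B3 = {0, 2, 4}  B4 = {2, 3, 5}
Tree: B1–B2, B1–B3, B2–B4
Every bag has size at most 3, so the width is 3 − 1 = 2 and tw(G) ≤ 2. Conversely, {0, 2, 3} is a clique of size 3, and the vertices of any clique must share a bag in every tree decomposition; so some bag has ≥ 3 vertices and tw(G) ≥ 2. Combining the bounds, tw(G) = 2.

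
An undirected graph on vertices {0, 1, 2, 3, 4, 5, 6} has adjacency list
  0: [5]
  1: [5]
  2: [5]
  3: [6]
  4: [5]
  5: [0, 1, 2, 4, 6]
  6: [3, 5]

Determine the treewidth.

A width-1 tree decomposition is:
Bags: B1 = {0, 5}  B2 = {2, 5}  B3 = {5, 6}  B4 = {4, 5}  B5 = {3, 6}  B6 = {1, 5}
Tree: B1–B2, B2–B3, B1–B4, B3–B5, B1–B6
Each bag holds 2 vertices, so the decomposition has width 1, which upper-bounds the treewidth. G has an edge, so its treewidth is at least 1. The upper and lower bounds meet at 1, so that is the treewidth.

1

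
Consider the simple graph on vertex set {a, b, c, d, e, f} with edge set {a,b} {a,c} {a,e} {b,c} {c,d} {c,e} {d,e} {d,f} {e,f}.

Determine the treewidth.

2

A width-2 tree decomposition is:
Bags: B1 = {c, d, e}  B2 = {a, c, e}  B3 = {a, b, c}  B4 = {d, e, f}
Tree: B1–B2, B2–B3, B1–B4
Each bag holds 3 vertices, so the decomposition has width 2, which upper-bounds the treewidth. On the other hand G contains the 3-clique {c, d, e}. A clique must lie in a single bag of any decomposition, so no decomposition can have width below 2. Combining the bounds, tw(G) = 2.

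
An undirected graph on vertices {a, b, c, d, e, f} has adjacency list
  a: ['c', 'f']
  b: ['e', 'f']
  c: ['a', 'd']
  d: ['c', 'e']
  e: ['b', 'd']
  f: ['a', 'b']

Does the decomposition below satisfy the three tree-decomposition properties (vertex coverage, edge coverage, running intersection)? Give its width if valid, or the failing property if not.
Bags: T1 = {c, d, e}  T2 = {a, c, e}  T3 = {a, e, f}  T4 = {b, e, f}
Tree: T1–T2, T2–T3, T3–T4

Every vertex of G appears in some bag (union = {a, b, c, d, e, f}); every edge is covered by a bag; and for each vertex v the set of bags containing v is connected in the bag tree. The decomposition is therefore valid. The largest bag has 3 vertices, so the width is 2.

Yes; width 2.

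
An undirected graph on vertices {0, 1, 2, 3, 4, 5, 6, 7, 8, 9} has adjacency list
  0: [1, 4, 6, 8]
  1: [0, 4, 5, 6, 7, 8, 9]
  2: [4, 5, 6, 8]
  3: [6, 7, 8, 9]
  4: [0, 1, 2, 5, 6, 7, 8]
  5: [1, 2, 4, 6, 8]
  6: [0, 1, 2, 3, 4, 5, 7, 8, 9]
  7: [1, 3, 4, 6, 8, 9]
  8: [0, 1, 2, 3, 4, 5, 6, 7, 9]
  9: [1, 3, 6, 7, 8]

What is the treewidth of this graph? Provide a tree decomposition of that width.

Each bag holds 5 vertices, so the decomposition has width 4, which upper-bounds the treewidth. On the other hand G contains the 5-clique {1, 6, 7, 8, 9}. A clique must lie in a single bag of any decomposition, so no decomposition can have width below 4. Hence tw(G) = 4 exactly.

Treewidth 4.
Bags: B1 = {2, 4, 5, 6, 8}  B2 = {1, 4, 5, 6, 8}  B3 = {1, 4, 6, 7, 8}  B4 = {0, 1, 4, 6, 8}  B5 = {1, 6, 7, 8, 9}  B6 = {3, 6, 7, 8, 9}
Tree: B1–B2, B2–B3, B2–B4, B3–B5, B5–B6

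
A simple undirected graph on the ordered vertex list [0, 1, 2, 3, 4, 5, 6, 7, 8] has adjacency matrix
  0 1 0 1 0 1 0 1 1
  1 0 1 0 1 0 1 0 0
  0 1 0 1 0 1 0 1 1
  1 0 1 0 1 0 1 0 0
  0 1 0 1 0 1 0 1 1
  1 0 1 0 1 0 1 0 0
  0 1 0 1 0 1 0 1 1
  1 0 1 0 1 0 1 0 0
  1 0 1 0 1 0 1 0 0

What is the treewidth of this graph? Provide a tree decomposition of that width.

The largest bag has 5 vertices, giving width 4; this decomposition certifies tw(G) ≤ 4. For the lower bound: the 5 vertex sets {5,6}, {0,8}, {2,3}, {4}, {1} are disjoint, each induces a connected subgraph, and every pair is joined by at least one edge of G. Contracting each set to a single vertex therefore yields K_{5} as a minor, and since treewidth is minor-monotone, tw(G) ≥ tw(K_{5}) = 4. Hence tw(G) = 4 exactly.

Treewidth 4.
One such decomposition:
Bags: B1 = {0, 2, 4, 5, 6}  B2 = {0, 2, 4, 6, 8}  B3 = {0, 2, 3, 4, 6}  B4 = {0, 1, 2, 4, 6}  B5 = {0, 2, 4, 6, 7}
Tree: B1–B2, B2–B3, B3–B4, B4–B5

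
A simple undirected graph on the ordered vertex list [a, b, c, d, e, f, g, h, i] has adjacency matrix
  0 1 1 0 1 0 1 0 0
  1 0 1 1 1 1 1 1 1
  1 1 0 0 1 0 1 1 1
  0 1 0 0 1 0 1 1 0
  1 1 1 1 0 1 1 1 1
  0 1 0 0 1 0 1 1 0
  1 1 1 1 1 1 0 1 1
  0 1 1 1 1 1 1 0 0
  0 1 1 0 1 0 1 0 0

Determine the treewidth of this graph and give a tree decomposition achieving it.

Treewidth 4.
One such decomposition:
Bags: B1 = {b, c, e, g, h}  B2 = {b, d, e, g, h}  B3 = {a, b, c, e, g}  B4 = {b, c, e, g, i}  B5 = {b, e, f, g, h}
Tree: B1–B2, B1–B3, B1–B4, B2–B5

The largest bag has 5 vertices, giving width 4; this decomposition certifies tw(G) ≤ 4. On the other hand G contains the 5-clique {b, d, e, g, h}. A clique must lie in a single bag of any decomposition, so no decomposition can have width below 4. The upper and lower bounds meet at 4, so that is the treewidth.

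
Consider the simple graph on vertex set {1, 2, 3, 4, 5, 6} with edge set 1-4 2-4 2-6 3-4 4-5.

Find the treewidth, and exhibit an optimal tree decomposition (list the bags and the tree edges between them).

Treewidth 1.
One such decomposition:
Bags: B1 = {2, 4}  B2 = {1, 4}  B3 = {3, 4}  B4 = {4, 5}  B5 = {2, 6}
Tree: B1–B2, B2–B3, B3–B4, B1–B5

Each bag holds 2 vertices, so the decomposition has width 1, which upper-bounds the treewidth. Any graph with an edge has treewidth ≥ 1, and G has the edge 4–2. Therefore the treewidth is 1.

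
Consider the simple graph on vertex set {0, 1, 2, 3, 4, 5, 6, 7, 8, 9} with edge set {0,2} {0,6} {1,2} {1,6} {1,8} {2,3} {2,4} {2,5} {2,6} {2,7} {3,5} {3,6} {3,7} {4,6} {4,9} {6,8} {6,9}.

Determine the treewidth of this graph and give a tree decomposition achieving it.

Every bag has size at most 3, so the width is 3 − 1 = 2 and tw(G) ≤ 2. Conversely, {1, 6, 8} is a clique of size 3, and the vertices of any clique must share a bag in every tree decomposition; so some bag has ≥ 3 vertices and tw(G) ≥ 2. Combining the bounds, tw(G) = 2.

Treewidth 2.
One optimal decomposition is:
Bags: B1 = {2, 3, 6}  B2 = {2, 4, 6}  B3 = {0, 2, 6}  B4 = {1, 2, 6}  B5 = {1, 6, 8}  B6 = {2, 3, 5}  B7 = {4, 6, 9}  B8 = {2, 3, 7}
Tree: B1–B2, B2–B3, B2–B4, B4–B5, B1–B6, B2–B7, B1–B8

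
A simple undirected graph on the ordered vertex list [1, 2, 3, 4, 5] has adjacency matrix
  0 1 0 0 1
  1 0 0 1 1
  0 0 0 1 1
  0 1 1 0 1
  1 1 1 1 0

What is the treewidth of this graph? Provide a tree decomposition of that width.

Each bag holds 3 vertices, so the decomposition has width 2, which upper-bounds the treewidth. On the other hand G contains the 3-clique {1, 2, 5}. A clique must lie in a single bag of any decomposition, so no decomposition can have width below 2. Hence tw(G) = 2 exactly.

Treewidth 2.
Bags: B1 = {2, 4, 5}  B2 = {3, 4, 5}  B3 = {1, 2, 5}
Tree: B1–B2, B1–B3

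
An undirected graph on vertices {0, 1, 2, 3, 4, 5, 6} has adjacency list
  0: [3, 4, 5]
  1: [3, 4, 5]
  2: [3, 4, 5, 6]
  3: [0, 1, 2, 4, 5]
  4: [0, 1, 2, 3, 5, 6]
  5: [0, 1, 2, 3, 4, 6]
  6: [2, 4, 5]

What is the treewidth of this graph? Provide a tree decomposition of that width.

Every bag has size at most 4, so the width is 4 − 1 = 3 and tw(G) ≤ 3. For the lower bound, the 4 vertices {0, 3, 4, 5} are pairwise adjacent, and any tree decomposition puts a clique entirely inside one bag — forcing width ≥ 3. Combining the bounds, tw(G) = 3.

Treewidth 3.
One optimal decomposition is:
Bags: B1 = {2, 3, 4, 5}  B2 = {2, 4, 5, 6}  B3 = {0, 3, 4, 5}  B4 = {1, 3, 4, 5}
Tree: B1–B2, B1–B3, B3–B4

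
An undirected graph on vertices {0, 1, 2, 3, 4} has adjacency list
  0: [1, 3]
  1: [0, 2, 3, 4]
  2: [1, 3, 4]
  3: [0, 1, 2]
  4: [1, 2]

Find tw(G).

A width-2 tree decomposition is:
Bags: B1 = {1, 2, 3}  B2 = {0, 1, 3}  B3 = {1, 2, 4}
Tree: B1–B2, B1–B3
Every bag has size at most 3, so the width is 3 − 1 = 2 and tw(G) ≤ 2. For the lower bound, the 3 vertices {0, 1, 3} are pairwise adjacent, and any tree decomposition puts a clique entirely inside one bag — forcing width ≥ 2. Combining the bounds, tw(G) = 2.

2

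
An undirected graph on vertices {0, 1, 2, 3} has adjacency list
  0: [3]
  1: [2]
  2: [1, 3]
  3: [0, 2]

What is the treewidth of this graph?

1

A width-1 tree decomposition is:
Bags: B1 = {0, 3}  B2 = {2, 3}  B3 = {1, 2}
Tree: B1–B2, B2–B3
Every bag has size at most 2, so the width is 2 − 1 = 1 and tw(G) ≤ 1. Since G has at least one edge (e.g. 0–3), it is not an edgeless graph, so tw(G) ≥ 1. Hence tw(G) = 1 exactly.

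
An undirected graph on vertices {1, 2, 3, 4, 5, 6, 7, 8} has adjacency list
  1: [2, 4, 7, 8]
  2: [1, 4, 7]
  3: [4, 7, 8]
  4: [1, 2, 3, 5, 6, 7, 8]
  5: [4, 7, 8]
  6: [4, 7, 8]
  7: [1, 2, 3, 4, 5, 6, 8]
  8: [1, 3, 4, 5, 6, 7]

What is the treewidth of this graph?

A width-3 tree decomposition is:
Bags: B1 = {3, 4, 7, 8}  B2 = {4, 6, 7, 8}  B3 = {1, 4, 7, 8}  B4 = {1, 2, 4, 7}  B5 = {4, 5, 7, 8}
Tree: B1–B2, B2–B3, B3–B4, B1–B5
The largest bag has 4 vertices, giving width 3; this decomposition certifies tw(G) ≤ 3. Conversely, {1, 4, 7, 8} is a clique of size 4, and the vertices of any clique must share a bag in every tree decomposition; so some bag has ≥ 4 vertices and tw(G) ≥ 3. Hence tw(G) = 3 exactly.

3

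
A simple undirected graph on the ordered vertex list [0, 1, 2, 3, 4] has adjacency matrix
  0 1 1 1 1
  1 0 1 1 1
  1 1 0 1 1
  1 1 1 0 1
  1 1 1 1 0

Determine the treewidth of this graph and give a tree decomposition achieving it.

Treewidth 4.
One optimal decomposition is:
Bags: B1 = {0, 1, 2, 3, 4}
Tree: (single bag)

With just one bag of size 5, the width is 5 − 1 = 4, so tw(G) ≤ 4. For the lower bound, the 5 vertices {0, 1, 2, 3, 4} are pairwise adjacent, and any tree decomposition puts a clique entirely inside one bag — forcing width ≥ 4. Hence tw(G) = 4 exactly.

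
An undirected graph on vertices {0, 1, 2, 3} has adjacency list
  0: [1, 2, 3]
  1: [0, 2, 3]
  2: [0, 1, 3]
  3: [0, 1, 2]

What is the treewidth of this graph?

3

A width-3 tree decomposition is:
Bags: B1 = {0, 1, 2, 3}
Tree: (single bag)
A single bag containing all 4 vertices is trivially a valid decomposition of width 3. On the other hand G contains the 4-clique {0, 1, 2, 3}. A clique must lie in a single bag of any decomposition, so no decomposition can have width below 3. Therefore the treewidth is 3.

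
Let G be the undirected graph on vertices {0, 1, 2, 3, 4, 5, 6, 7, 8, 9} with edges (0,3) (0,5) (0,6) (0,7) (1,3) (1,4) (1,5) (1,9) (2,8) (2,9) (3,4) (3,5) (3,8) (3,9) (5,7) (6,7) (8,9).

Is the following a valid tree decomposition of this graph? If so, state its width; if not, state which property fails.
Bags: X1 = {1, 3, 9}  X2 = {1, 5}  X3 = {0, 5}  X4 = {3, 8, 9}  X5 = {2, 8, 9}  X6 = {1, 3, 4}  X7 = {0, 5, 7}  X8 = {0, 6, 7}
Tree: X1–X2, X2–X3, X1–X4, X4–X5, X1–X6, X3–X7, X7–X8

A tree decomposition must satisfy three properties: every vertex lies in some bag; for every edge, both endpoints lie together in some bag; and for every vertex, the bags containing it form a connected subtree. Here edge (3,5) lies in no bag, so the decomposition is invalid.

No — edge (3,5) lies in no bag.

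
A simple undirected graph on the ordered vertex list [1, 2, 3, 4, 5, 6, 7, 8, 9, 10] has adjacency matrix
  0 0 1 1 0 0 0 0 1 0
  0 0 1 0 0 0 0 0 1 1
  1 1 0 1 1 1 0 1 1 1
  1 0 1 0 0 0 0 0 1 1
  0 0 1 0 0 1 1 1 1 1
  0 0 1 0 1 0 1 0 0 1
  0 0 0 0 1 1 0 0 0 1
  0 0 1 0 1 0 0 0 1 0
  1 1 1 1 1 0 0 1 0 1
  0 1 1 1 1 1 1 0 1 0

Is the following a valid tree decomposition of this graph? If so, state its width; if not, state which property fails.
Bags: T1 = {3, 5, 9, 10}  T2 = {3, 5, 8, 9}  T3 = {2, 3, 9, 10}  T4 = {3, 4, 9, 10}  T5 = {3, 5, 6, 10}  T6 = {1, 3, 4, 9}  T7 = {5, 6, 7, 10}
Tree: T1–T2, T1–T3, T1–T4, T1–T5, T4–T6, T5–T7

Yes; width 3.

Every vertex of G appears in some bag (union = {1, 2, 3, 4, 5, 6, 7, 8, 9, 10}); every edge is covered by a bag; and for each vertex v the set of bags containing v is connected in the bag tree. The decomposition is therefore valid. The largest bag has 4 vertices, so the width is 3.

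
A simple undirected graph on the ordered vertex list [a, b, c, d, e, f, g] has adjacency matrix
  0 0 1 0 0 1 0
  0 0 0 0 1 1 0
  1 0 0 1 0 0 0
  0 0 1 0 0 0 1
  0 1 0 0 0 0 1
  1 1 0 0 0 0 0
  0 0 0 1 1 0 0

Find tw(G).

2

A width-2 tree decomposition is:
Bags: B1 = {a, c, f}  B2 = {c, d, f}  B3 = {d, f, g}  B4 = {e, f, g}  B5 = {b, e, f}
Tree: B1–B2, B2–B3, B3–B4, B4–B5
Every bag has size at most 3, so the width is 3 − 1 = 2 and tw(G) ≤ 2. The edges f–a–c–d–g–e–b–f form a cycle, so G is not a tree and its treewidth is at least 2. The upper and lower bounds meet at 2, so that is the treewidth.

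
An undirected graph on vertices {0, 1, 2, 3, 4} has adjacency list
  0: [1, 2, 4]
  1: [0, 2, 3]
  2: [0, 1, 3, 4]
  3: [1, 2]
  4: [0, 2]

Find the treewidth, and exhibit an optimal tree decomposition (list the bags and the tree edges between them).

Treewidth 2.
One optimal decomposition is:
Bags: B1 = {0, 1, 2}  B2 = {0, 2, 4}  B3 = {1, 2, 3}
Tree: B1–B2, B1–B3

The largest bag has 3 vertices, giving width 2; this decomposition certifies tw(G) ≤ 2. On the other hand G contains the 3-clique {0, 1, 2}. A clique must lie in a single bag of any decomposition, so no decomposition can have width below 2. Therefore the treewidth is 2.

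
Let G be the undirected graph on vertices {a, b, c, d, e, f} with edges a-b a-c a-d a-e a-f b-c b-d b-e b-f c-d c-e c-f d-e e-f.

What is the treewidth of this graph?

4

A width-4 tree decomposition is:
Bags: B1 = {a, b, c, d, e}  B2 = {a, b, c, e, f}
Tree: B1–B2
Every bag has size at most 5, so the width is 5 − 1 = 4 and tw(G) ≤ 4. On the other hand G contains the 5-clique {a, b, c, d, e}. A clique must lie in a single bag of any decomposition, so no decomposition can have width below 4. The upper and lower bounds meet at 4, so that is the treewidth.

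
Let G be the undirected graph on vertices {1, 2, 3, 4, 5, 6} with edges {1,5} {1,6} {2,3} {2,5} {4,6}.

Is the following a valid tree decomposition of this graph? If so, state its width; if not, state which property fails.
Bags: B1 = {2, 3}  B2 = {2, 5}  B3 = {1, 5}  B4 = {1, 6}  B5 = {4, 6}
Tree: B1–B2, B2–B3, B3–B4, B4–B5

Every vertex of G appears in some bag (union = {1, 2, 3, 4, 5, 6}); every edge is covered by a bag; and for each vertex v the set of bags containing v is connected in the bag tree. The decomposition is therefore valid. The largest bag has 2 vertices, so the width is 1.

Yes; width 1.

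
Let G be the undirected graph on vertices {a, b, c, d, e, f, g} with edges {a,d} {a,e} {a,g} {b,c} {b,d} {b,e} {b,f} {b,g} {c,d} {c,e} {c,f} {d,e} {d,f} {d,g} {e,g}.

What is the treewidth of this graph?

3

A width-3 tree decomposition is:
Bags: B1 = {b, c, d, f}  B2 = {b, c, d, e}  B3 = {b, d, e, g}  B4 = {a, d, e, g}
Tree: B1–B2, B2–B3, B3–B4
The largest bag has 4 vertices, giving width 3; this decomposition certifies tw(G) ≤ 3. For the lower bound, the 4 vertices {a, d, e, g} are pairwise adjacent, and any tree decomposition puts a clique entirely inside one bag — forcing width ≥ 3. Combining the bounds, tw(G) = 3.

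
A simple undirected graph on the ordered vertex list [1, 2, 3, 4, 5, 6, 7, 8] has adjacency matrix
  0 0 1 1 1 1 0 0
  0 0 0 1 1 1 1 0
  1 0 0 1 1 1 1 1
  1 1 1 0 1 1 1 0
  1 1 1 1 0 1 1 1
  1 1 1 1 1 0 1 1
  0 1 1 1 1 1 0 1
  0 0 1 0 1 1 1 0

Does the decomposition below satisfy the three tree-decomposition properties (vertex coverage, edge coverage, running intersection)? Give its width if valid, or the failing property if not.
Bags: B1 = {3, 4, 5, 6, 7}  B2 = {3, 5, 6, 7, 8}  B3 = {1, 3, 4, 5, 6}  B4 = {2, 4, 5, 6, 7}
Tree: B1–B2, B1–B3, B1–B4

Every vertex of G appears in some bag (union = {1, 2, 3, 4, 5, 6, 7, 8}); every edge is covered by a bag; and for each vertex v the set of bags containing v is connected in the bag tree. The decomposition is therefore valid. The largest bag has 5 vertices, so the width is 4.

Yes; width 4.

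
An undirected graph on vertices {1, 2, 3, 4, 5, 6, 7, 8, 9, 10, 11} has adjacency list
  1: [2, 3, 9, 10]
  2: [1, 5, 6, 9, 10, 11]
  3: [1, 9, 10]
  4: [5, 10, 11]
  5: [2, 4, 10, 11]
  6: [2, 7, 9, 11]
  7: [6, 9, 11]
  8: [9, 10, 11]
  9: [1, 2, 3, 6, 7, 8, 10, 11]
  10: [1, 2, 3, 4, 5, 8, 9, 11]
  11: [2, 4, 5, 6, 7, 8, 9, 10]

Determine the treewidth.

3

A width-3 tree decomposition is:
Bags: B1 = {2, 5, 10, 11}  B2 = {2, 9, 10, 11}  B3 = {1, 2, 9, 10}  B4 = {1, 3, 9, 10}  B5 = {8, 9, 10, 11}  B6 = {2, 6, 9, 11}  B7 = {6, 7, 9, 11}  B8 = {4, 5, 10, 11}
Tree: B1–B2, B2–B3, B3–B4, B2–B5, B2–B6, B6–B7, B1–B8
Each bag holds 4 vertices, so the decomposition has width 3, which upper-bounds the treewidth. For the lower bound, the 4 vertices {8, 9, 10, 11} are pairwise adjacent, and any tree decomposition puts a clique entirely inside one bag — forcing width ≥ 3. Combining the bounds, tw(G) = 3.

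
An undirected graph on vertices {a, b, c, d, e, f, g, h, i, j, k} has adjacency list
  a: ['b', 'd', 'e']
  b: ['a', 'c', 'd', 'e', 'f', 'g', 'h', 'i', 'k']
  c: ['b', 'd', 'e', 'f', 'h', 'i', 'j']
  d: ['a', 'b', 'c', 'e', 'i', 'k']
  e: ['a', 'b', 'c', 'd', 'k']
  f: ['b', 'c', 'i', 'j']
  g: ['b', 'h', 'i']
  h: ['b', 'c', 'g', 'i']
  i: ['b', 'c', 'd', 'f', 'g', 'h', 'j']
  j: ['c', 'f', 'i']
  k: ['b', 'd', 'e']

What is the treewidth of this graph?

3

A width-3 tree decomposition is:
Bags: B1 = {b, c, d, e}  B2 = {b, c, d, i}  B3 = {b, c, h, i}  B4 = {b, c, f, i}  B5 = {a, b, d, e}  B6 = {b, g, h, i}  B7 = {b, d, e, k}  B8 = {c, f, i, j}
Tree: B1–B2, B2–B3, B3–B4, B1–B5, B3–B6, B1–B7, B4–B8
Every bag has size at most 4, so the width is 4 − 1 = 3 and tw(G) ≤ 3. Conversely, {c, f, i, j} is a clique of size 4, and the vertices of any clique must share a bag in every tree decomposition; so some bag has ≥ 4 vertices and tw(G) ≥ 3. Therefore the treewidth is 3.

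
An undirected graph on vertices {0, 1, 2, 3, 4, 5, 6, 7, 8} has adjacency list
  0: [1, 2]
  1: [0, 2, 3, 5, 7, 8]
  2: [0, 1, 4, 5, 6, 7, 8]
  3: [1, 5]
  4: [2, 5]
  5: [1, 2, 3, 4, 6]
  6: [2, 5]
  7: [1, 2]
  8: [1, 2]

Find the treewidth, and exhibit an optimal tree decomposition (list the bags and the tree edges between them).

Treewidth 2.
One such decomposition:
Bags: B1 = {0, 1, 2}  B2 = {1, 2, 7}  B3 = {1, 2, 8}  B4 = {1, 2, 5}  B5 = {1, 3, 5}  B6 = {2, 5, 6}  B7 = {2, 4, 5}
Tree: B1–B2, B1–B3, B1–B4, B4–B5, B4–B6, B6–B7

Every bag has size at most 3, so the width is 3 − 1 = 2 and tw(G) ≤ 2. For the lower bound, the 3 vertices {0, 1, 2} are pairwise adjacent, and any tree decomposition puts a clique entirely inside one bag — forcing width ≥ 2. Therefore the treewidth is 2.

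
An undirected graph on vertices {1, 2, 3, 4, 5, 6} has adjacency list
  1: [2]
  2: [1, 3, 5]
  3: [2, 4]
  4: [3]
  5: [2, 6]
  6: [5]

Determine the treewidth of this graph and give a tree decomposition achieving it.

The largest bag has 2 vertices, giving width 1; this decomposition certifies tw(G) ≤ 1. Any graph with an edge has treewidth ≥ 1, and G has the edge 1–2. Combining the bounds, tw(G) = 1.

Treewidth 1.
Bags: B1 = {1, 2}  B2 = {2, 3}  B3 = {2, 5}  B4 = {5, 6}  B5 = {3, 4}
Tree: B1–B2, B1–B3, B3–B4, B2–B5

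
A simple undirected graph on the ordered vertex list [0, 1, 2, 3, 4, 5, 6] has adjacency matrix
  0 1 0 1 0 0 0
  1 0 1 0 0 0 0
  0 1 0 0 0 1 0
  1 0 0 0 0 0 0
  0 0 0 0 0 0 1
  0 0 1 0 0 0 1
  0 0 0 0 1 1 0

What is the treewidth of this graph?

A width-1 tree decomposition is:
Bags: B1 = {1, 2}  B2 = {2, 5}  B3 = {0, 1}  B4 = {5, 6}  B5 = {4, 6}  B6 = {0, 3}
Tree: B1–B2, B1–B3, B2–B4, B4–B5, B3–B6
Every bag has size at most 2, so the width is 2 − 1 = 1 and tw(G) ≤ 1. Since G has at least one edge (e.g. 1–2), it is not an edgeless graph, so tw(G) ≥ 1. Combining the bounds, tw(G) = 1.

1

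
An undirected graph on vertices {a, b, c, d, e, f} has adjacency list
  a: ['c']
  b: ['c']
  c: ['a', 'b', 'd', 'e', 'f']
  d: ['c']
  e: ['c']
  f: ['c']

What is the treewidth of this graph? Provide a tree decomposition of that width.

Each bag holds 2 vertices, so the decomposition has width 1, which upper-bounds the treewidth. Since G has at least one edge (e.g. c–b), it is not an edgeless graph, so tw(G) ≥ 1. The upper and lower bounds meet at 1, so that is the treewidth.

Treewidth 1.
One optimal decomposition is:
Bags: B1 = {b, c}  B2 = {c, d}  B3 = {c, e}  B4 = {a, c}  B5 = {c, f}
Tree: B1–B2, B2–B3, B3–B4, B3–B5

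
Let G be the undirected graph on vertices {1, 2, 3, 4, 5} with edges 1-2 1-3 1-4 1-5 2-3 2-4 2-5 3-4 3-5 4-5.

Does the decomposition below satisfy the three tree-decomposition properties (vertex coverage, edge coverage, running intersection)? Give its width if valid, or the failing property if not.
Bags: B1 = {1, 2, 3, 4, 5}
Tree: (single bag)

Yes; width 4.

Checking the three conditions: (i) the bags cover all of {1, 2, 3, 4, 5}; (ii) for each edge, some bag contains both endpoints; (iii) the bags containing any fixed vertex form a subtree. All hold, so the decomposition is valid with width 5 − 1 = 4.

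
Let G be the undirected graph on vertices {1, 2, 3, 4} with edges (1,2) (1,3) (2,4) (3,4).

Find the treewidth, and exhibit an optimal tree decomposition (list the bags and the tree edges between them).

Every bag has size at most 3, so the width is 3 − 1 = 2 and tw(G) ≤ 2. The edges 4–3–1–2–4 form a cycle, so G is not a tree and its treewidth is at least 2. Combining the bounds, tw(G) = 2.

Treewidth 2.
One optimal decomposition is:
Bags: B1 = {1, 3, 4}  B2 = {1, 2, 4}
Tree: B1–B2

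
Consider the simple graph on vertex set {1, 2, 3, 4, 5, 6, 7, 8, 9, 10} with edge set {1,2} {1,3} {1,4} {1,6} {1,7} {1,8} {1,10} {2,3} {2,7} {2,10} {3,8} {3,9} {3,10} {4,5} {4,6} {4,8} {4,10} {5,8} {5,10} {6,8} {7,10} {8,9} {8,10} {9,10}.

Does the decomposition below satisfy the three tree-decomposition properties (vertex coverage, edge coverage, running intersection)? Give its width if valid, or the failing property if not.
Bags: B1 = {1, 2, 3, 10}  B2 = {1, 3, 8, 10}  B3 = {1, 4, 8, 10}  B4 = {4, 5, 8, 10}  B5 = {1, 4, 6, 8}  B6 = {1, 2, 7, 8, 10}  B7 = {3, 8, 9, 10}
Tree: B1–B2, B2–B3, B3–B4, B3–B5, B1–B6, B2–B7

A tree decomposition must satisfy three properties: every vertex lies in some bag; for every edge, both endpoints lie together in some bag; and for every vertex, the bags containing it form a connected subtree. Here bags containing vertex 8 are not connected in the tree, so the decomposition is invalid.

No — bags containing vertex 8 are not connected in the tree.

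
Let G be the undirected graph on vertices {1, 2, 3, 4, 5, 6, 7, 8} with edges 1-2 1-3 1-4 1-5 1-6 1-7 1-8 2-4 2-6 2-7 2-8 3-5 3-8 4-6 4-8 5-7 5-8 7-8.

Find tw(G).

3

A width-3 tree decomposition is:
Bags: B1 = {1, 2, 7, 8}  B2 = {1, 2, 4, 8}  B3 = {1, 5, 7, 8}  B4 = {1, 2, 4, 6}  B5 = {1, 3, 5, 8}
Tree: B1–B2, B1–B3, B2–B4, B3–B5
Each bag holds 4 vertices, so the decomposition has width 3, which upper-bounds the treewidth. Conversely, {1, 2, 4, 8} is a clique of size 4, and the vertices of any clique must share a bag in every tree decomposition; so some bag has ≥ 4 vertices and tw(G) ≥ 3. Therefore the treewidth is 3.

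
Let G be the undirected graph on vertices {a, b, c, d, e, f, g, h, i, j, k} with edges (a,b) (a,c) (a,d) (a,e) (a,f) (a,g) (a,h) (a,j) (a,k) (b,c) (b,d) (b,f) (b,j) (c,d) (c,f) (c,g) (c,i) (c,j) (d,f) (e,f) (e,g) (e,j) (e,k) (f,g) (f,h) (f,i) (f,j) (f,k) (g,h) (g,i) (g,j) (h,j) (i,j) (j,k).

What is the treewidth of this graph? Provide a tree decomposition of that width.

Each bag holds 5 vertices, so the decomposition has width 4, which upper-bounds the treewidth. On the other hand G contains the 5-clique {a, b, c, d, f}. A clique must lie in a single bag of any decomposition, so no decomposition can have width below 4. Therefore the treewidth is 4.

Treewidth 4.
One such decomposition:
Bags: B1 = {a, e, f, g, j}  B2 = {a, c, f, g, j}  B3 = {a, e, f, j, k}  B4 = {a, f, g, h, j}  B5 = {a, b, c, f, j}  B6 = {c, f, g, i, j}  B7 = {a, b, c, d, f}
Tree: B1–B2, B1–B3, B1–B4, B2–B5, B2–B6, B5–B7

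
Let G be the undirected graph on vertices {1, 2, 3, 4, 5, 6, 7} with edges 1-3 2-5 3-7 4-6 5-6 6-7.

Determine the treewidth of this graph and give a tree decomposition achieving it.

Every bag has size at most 2, so the width is 2 − 1 = 1 and tw(G) ≤ 1. G has an edge, so its treewidth is at least 1. The upper and lower bounds meet at 1, so that is the treewidth.

Treewidth 1.
One optimal decomposition is:
Bags: B1 = {4, 6}  B2 = {6, 7}  B3 = {5, 6}  B4 = {3, 7}  B5 = {2, 5}  B6 = {1, 3}
Tree: B1–B2, B1–B3, B2–B4, B3–B5, B4–B6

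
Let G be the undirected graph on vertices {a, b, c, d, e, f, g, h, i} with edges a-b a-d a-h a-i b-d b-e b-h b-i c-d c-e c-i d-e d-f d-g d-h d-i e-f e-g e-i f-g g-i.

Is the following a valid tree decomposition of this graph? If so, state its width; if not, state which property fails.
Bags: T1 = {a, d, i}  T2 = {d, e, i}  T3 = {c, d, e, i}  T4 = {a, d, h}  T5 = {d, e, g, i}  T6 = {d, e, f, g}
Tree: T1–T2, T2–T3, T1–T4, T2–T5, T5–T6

No — vertex b appears in no bag.

A tree decomposition must satisfy three properties: every vertex lies in some bag; for every edge, both endpoints lie together in some bag; and for every vertex, the bags containing it form a connected subtree. Here vertex b appears in no bag, so the decomposition is invalid.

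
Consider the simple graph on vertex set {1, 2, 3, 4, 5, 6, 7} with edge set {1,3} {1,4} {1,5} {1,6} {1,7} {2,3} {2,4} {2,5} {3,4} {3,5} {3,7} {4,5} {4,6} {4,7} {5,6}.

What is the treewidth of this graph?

A width-3 tree decomposition is:
Bags: B1 = {1, 3, 4, 5}  B2 = {1, 3, 4, 7}  B3 = {1, 4, 5, 6}  B4 = {2, 3, 4, 5}
Tree: B1–B2, B1–B3, B1–B4
Each bag holds 4 vertices, so the decomposition has width 3, which upper-bounds the treewidth. Conversely, {1, 3, 4, 5} is a clique of size 4, and the vertices of any clique must share a bag in every tree decomposition; so some bag has ≥ 4 vertices and tw(G) ≥ 3. Hence tw(G) = 3 exactly.

3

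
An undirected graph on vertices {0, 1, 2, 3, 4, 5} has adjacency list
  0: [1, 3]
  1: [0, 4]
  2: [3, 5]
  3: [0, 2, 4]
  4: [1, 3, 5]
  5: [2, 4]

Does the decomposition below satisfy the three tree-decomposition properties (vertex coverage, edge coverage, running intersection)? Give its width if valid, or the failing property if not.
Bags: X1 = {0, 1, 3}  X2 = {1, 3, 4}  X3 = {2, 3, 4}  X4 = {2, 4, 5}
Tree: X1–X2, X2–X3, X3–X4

Yes; width 2.

Checking the three conditions: (i) the bags cover all of {0, 1, 2, 3, 4, 5}; (ii) for each edge, some bag contains both endpoints; (iii) the bags containing any fixed vertex form a subtree. All hold, so the decomposition is valid with width 3 − 1 = 2.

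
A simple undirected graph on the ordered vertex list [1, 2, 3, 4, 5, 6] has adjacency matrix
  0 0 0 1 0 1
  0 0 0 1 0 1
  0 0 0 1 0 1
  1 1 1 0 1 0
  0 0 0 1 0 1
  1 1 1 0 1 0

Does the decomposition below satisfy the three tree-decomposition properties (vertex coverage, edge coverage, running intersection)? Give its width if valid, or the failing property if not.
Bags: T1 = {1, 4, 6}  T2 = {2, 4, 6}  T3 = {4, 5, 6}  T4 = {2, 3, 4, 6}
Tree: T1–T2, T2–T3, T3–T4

A tree decomposition must satisfy three properties: every vertex lies in some bag; for every edge, both endpoints lie together in some bag; and for every vertex, the bags containing it form a connected subtree. Here bags containing vertex 2 are not connected in the tree, so the decomposition is invalid.

No — bags containing vertex 2 are not connected in the tree.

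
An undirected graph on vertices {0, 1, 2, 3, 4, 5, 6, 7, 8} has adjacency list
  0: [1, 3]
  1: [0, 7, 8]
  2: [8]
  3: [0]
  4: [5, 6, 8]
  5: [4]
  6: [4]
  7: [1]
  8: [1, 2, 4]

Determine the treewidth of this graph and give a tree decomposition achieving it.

Every bag has size at most 2, so the width is 2 − 1 = 1 and tw(G) ≤ 1. G has an edge, so its treewidth is at least 1. The upper and lower bounds meet at 1, so that is the treewidth.

Treewidth 1.
One such decomposition:
Bags: B1 = {1, 8}  B2 = {0, 1}  B3 = {4, 8}  B4 = {1, 7}  B5 = {2, 8}  B6 = {0, 3}  B7 = {4, 5}  B8 = {4, 6}
Tree: B1–B2, B1–B3, B1–B4, B3–B5, B2–B6, B3–B7, B3–B8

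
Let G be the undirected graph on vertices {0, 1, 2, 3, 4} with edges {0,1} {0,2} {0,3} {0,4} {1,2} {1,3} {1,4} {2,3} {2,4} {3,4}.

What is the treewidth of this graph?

A width-4 tree decomposition is:
Bags: B1 = {0, 1, 2, 3, 4}
Tree: (single bag)
A single bag containing all 5 vertices is trivially a valid decomposition of width 4. For the lower bound, the 5 vertices {0, 1, 2, 3, 4} are pairwise adjacent, and any tree decomposition puts a clique entirely inside one bag — forcing width ≥ 4. Therefore the treewidth is 4.

4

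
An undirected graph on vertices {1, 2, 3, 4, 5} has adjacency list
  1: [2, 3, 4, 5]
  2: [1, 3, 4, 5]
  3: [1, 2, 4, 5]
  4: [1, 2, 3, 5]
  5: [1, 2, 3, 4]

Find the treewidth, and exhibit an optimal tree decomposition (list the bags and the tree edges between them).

Treewidth 4.
One such decomposition:
Bags: B1 = {1, 2, 3, 4, 5}
Tree: (single bag)

A single bag containing all 5 vertices is trivially a valid decomposition of width 4. On the other hand G contains the 5-clique {1, 2, 3, 4, 5}. A clique must lie in a single bag of any decomposition, so no decomposition can have width below 4. Hence tw(G) = 4 exactly.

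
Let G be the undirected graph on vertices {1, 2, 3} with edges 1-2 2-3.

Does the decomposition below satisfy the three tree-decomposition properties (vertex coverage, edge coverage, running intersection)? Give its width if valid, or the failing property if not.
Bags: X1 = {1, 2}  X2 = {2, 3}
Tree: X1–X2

Yes; width 1.

Vertex coverage: the bags together contain {1, 2, 3}, the full vertex set. Edge coverage: each edge of G has both endpoints in at least one bag. Running intersection: for every vertex, the bags containing it form a connected subtree. All three properties hold, so this is a valid tree decomposition of width max|bag| − 1 = 1, and hence tw(G) ≤ 1.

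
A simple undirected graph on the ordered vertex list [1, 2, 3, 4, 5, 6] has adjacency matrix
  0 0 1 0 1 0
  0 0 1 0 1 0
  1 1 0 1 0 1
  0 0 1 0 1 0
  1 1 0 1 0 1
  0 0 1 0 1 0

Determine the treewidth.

A width-2 tree decomposition is:
Bags: B1 = {1, 3, 5}  B2 = {3, 4, 5}  B3 = {3, 5, 6}  B4 = {2, 3, 5}
Tree: B1–B2, B2–B3, B3–B4
Each bag holds 3 vertices, so the decomposition has width 2, which upper-bounds the treewidth. For the lower bound, G contains the cycle 3–1–5–4–3, so G is not a forest; only forests have treewidth ≤ 1, hence tw(G) ≥ 2. Hence tw(G) = 2 exactly.

2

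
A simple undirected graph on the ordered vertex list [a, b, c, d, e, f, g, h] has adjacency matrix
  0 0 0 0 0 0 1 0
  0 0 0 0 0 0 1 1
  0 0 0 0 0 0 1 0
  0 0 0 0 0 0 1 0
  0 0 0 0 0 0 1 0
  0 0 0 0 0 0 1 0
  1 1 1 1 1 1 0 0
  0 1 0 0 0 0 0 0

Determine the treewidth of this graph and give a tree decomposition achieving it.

The largest bag has 2 vertices, giving width 1; this decomposition certifies tw(G) ≤ 1. Any graph with an edge has treewidth ≥ 1, and G has the edge b–g. Therefore the treewidth is 1.

Treewidth 1.
Bags: B1 = {b, g}  B2 = {b, h}  B3 = {c, g}  B4 = {e, g}  B5 = {d, g}  B6 = {f, g}  B7 = {a, g}
Tree: B1–B2, B1–B3, B3–B4, B4–B5, B1–B6, B5–B7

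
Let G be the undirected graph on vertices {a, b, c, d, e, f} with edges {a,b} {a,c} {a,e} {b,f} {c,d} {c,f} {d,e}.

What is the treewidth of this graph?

2

A width-2 tree decomposition is:
Bags: B1 = {b, c, f}  B2 = {a, b, c}  B3 = {a, c, d}  B4 = {a, d, e}
Tree: B1–B2, B2–B3, B3–B4
The largest bag has 3 vertices, giving width 2; this decomposition certifies tw(G) ≤ 2. The edges f–b–a–c–f form a cycle, so G is not a tree and its treewidth is at least 2. Hence tw(G) = 2 exactly.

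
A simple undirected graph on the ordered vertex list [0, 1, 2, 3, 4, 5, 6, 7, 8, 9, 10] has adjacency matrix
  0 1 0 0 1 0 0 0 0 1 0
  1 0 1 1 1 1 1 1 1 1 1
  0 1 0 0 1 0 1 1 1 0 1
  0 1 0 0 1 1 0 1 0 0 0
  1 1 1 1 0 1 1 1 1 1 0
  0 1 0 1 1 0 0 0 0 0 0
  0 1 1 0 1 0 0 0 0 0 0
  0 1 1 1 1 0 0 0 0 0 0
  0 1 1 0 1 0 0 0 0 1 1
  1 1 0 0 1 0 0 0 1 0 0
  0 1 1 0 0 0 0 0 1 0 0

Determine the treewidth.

A width-3 tree decomposition is:
Bags: B1 = {1, 2, 4, 7}  B2 = {1, 2, 4, 8}  B3 = {1, 3, 4, 7}  B4 = {1, 4, 8, 9}  B5 = {1, 2, 8, 10}  B6 = {1, 3, 4, 5}  B7 = {0, 1, 4, 9}  B8 = {1, 2, 4, 6}
Tree: B1–B2, B1–B3, B2–B4, B2–B5, B3–B6, B4–B7, B1–B8
Every bag has size at most 4, so the width is 4 − 1 = 3 and tw(G) ≤ 3. For the lower bound, the 4 vertices {1, 2, 8, 10} are pairwise adjacent, and any tree decomposition puts a clique entirely inside one bag — forcing width ≥ 3. Therefore the treewidth is 3.

3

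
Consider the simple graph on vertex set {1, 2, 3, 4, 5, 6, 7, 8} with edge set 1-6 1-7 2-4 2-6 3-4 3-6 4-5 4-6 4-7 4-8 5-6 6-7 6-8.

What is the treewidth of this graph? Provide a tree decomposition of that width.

Treewidth 2.
One optimal decomposition is:
Bags: B1 = {3, 4, 6}  B2 = {4, 6, 7}  B3 = {1, 6, 7}  B4 = {2, 4, 6}  B5 = {4, 5, 6}  B6 = {4, 6, 8}
Tree: B1–B2, B2–B3, B2–B4, B4–B5, B4–B6

Each bag holds 3 vertices, so the decomposition has width 2, which upper-bounds the treewidth. On the other hand G contains the 3-clique {1, 6, 7}. A clique must lie in a single bag of any decomposition, so no decomposition can have width below 2. Hence tw(G) = 2 exactly.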